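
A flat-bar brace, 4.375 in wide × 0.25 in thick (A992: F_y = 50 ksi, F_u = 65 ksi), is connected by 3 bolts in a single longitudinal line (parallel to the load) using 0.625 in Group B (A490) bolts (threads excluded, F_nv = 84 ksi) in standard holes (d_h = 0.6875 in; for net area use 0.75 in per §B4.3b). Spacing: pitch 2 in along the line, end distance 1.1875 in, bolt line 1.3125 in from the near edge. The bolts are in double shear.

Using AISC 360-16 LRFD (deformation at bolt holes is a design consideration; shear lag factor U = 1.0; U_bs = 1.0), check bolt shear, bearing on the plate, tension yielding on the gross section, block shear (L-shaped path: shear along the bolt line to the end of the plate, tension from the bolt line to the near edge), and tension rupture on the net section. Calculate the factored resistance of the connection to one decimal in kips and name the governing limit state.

35.6 kips (block shear governs)

Bolt shear: A_b = π(0.625)²/4 = 0.3068 in². φR_n = 0.75 × 84 × 0.3068 × 3 × 2 = 116.0 kips.
Bearing (0.25 in plate, F_u = 65 ksi): end bolts L_c = 1.1875 − 0.6875/2 = 0.84375, R_n = min(1.2×0.84375×0.25×65, 2.4×0.625×0.25×65) = 16.453 kips/bolt; interior L_c = 2 − 0.6875 = 1.3125, R_n = 24.375 kips/bolt. φR_n = 0.75 × (1×16.453 + 2×24.375) = 48.9 kips.
Tension yield (gross): A_g = 4.375×0.25 = 1.0938 in². φR_n = 0.90 × 50 × 1.0938 = 49.2 kips.
Block shear: shear path 1×[1.1875+2×2] = 1×5.1875 in, A_gv = 1.2969, A_nv = 1×(5.1875 − 2.5×0.75)×0.25 = 0.82813 in²; tension to near edge: (1.3125 − 0.5×0.75)×0.25 = 0.23438 in². R_n = min(0.6×65×0.82813, 0.6×50×1.2969) + 1.0×65×0.23438 = min(32.297, 38.907) + 15.235 = 47.532 kips. φR_n = 0.75 × 47.532 = 35.6 kips.
Tension rupture (net): A_n = (4.375 − 1×0.75)×0.25 = 0.90625 in² (U = 1.0, A_e = A_n). φR_n = 0.75 × 65 × 0.90625 = 44.2 kips.
Governing: min(116.0, 48.9, 49.2, 35.6, 44.2) = 35.6 kips → block shear.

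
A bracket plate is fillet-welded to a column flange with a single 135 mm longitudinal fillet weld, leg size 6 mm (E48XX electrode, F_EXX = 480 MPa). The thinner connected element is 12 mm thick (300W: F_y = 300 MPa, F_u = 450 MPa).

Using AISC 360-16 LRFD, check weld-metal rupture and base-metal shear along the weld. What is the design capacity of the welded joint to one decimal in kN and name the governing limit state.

Weld metal: throat = 0.707×6 = 4.242 mm, L = 135 mm. φR_n = 0.75 × 0.6 × 480 × 4.242 × 135 = 123.7 kN.
Base metal shear (12 mm plate): yield φR_n = 1.0×0.6×300×12×135 = 291.6 kN; rupture φR_n = 0.75×0.6×450×12×135 = 328.1 kN; take 291.6 kN (yield).
Governing: min(123.7, 291.6) = 123.7 kN → weld metal.

123.7 kN (weld metal governs)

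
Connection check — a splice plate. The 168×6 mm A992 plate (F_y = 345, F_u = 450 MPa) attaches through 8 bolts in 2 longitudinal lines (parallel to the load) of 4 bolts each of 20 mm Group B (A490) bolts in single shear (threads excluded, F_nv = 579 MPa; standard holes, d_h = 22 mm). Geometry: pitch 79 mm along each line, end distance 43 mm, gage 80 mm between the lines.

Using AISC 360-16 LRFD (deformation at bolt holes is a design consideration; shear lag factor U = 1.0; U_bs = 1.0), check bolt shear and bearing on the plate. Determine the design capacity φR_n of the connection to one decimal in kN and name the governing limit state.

738.7 kN (bearing governs)

Bolt shear: A_b = π(20)²/4 = 314.16 mm². φR_n = 0.75 × 579 × 314.16 × 8 × 1 = 1091.4 kN.
Bearing (6 mm plate, F_u = 450 MPa): end bolts L_c = 43 − 22/2 = 32, R_n = min(1.2×32×6×450, 2.4×20×6×450) = 103.68 kN/bolt; interior L_c = 79 − 22 = 57, R_n = 129.6 kN/bolt. φR_n = 0.75 × (2×103.68 + 6×129.6) = 738.7 kN.
Governing: min(1091.4, 738.7) = 738.7 kN → bearing.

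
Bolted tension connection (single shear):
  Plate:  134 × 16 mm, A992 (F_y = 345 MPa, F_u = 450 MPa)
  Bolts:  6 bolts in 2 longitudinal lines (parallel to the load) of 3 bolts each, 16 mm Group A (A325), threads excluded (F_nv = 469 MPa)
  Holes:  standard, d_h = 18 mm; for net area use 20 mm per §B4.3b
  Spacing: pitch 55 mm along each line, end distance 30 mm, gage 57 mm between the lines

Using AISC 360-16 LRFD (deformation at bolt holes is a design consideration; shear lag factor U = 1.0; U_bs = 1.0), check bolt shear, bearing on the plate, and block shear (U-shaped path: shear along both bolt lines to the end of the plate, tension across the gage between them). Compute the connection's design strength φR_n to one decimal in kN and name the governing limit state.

Bolt shear: A_b = π(16)²/4 = 201.06 mm². φR_n = 0.75 × 469 × 201.06 × 6 × 1 = 424.3 kN.
Bearing (16 mm plate, F_u = 450 MPa): end bolts L_c = 30 − 18/2 = 21, R_n = min(1.2×21×16×450, 2.4×16×16×450) = 181.44 kN/bolt; interior L_c = 55 − 18 = 37, R_n = 276.48 kN/bolt. φR_n = 0.75 × (2×181.44 + 4×276.48) = 1101.6 kN.
Block shear: shear path 2×[30+2×55] = 2×140 mm, A_gv = 4480, A_nv = 2×(140 − 2.5×20)×16 = 2880 mm²; tension across gage: (57 − 1×20)×16 = 592 mm². R_n = min(0.6×450×2880, 0.6×345×4480) + 1.0×450×592 = min(777.6, 927.36) + 266.4 = 1044 kN. φR_n = 0.75 × 1044 = 783.0 kN.
Governing: min(424.3, 1101.6, 783.0) = 424.3 kN → bolt shear.

424.3 kN (bolt shear governs)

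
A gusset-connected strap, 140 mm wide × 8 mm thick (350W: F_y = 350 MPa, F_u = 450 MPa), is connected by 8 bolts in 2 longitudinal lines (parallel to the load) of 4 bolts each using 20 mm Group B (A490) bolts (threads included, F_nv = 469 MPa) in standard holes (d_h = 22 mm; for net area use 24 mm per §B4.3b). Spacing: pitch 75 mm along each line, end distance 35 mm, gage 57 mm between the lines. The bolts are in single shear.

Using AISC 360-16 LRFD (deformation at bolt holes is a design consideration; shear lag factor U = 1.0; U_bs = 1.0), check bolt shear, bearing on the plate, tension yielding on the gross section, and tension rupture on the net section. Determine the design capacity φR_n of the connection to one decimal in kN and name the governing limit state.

Bolt shear: A_b = π(20)²/4 = 314.16 mm². φR_n = 0.75 × 469 × 314.16 × 8 × 1 = 884.0 kN.
Bearing (8 mm plate, F_u = 450 MPa): end bolts L_c = 35 − 22/2 = 24, R_n = min(1.2×24×8×450, 2.4×20×8×450) = 103.68 kN/bolt; interior L_c = 75 − 22 = 53, R_n = 172.8 kN/bolt. φR_n = 0.75 × (2×103.68 + 6×172.8) = 933.1 kN.
Tension yield (gross): A_g = 140×8 = 1120 mm². φR_n = 0.90 × 350 × 1120 = 352.8 kN.
Tension rupture (net): A_n = (140 − 2×24)×8 = 736 mm² (U = 1.0, A_e = A_n). φR_n = 0.75 × 450 × 736 = 248.4 kN.
Governing: min(884.0, 933.1, 352.8, 248.4) = 248.4 kN → net-section rupture.

248.4 kN (net-section rupture governs)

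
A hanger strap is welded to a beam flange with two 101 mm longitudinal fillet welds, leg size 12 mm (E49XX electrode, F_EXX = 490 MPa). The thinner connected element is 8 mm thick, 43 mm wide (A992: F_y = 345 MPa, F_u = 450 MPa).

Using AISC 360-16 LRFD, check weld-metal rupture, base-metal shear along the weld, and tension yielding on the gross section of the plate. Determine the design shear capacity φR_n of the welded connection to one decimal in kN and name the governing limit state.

Weld metal: throat = 0.707×12 = 8.484 mm, L = 2×101 = 202 mm. φR_n = 0.75 × 0.6 × 490 × 8.484 × 202 = 377.9 kN.
Base metal shear (8 mm plate): yield φR_n = 1.0×0.6×345×8×202 = 334.5 kN; rupture φR_n = 0.75×0.6×450×8×202 = 327.2 kN; take 327.2 kN (rupture).
Tension yield (gross): A_g = 43×8 = 344 mm². φR_n = 0.90 × 345 × 344 = 106.8 kN.
Governing: min(377.9, 327.2, 106.8) = 106.8 kN → gross-section yield.

106.8 kN (gross-section yield governs)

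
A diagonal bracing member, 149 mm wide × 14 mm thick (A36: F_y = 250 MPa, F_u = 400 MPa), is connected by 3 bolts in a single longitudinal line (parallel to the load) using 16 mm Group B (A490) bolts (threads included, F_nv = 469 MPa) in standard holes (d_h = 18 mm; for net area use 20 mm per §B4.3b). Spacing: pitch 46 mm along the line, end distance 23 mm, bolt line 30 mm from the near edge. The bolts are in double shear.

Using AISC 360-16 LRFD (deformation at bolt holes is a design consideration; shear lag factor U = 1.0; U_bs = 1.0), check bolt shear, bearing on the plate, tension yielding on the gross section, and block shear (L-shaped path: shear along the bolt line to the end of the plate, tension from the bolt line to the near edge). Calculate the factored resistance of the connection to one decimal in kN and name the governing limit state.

Bolt shear: A_b = π(16)²/4 = 201.06 mm². φR_n = 0.75 × 469 × 201.06 × 3 × 2 = 424.3 kN.
Bearing (14 mm plate, F_u = 400 MPa): end bolts L_c = 23 − 18/2 = 14, R_n = min(1.2×14×14×400, 2.4×16×14×400) = 94.08 kN/bolt; interior L_c = 46 − 18 = 28, R_n = 188.16 kN/bolt. φR_n = 0.75 × (1×94.08 + 2×188.16) = 352.8 kN.
Tension yield (gross): A_g = 149×14 = 2086 mm². φR_n = 0.90 × 250 × 2086 = 469.4 kN.
Block shear: shear path 1×[23+2×46] = 1×115 mm, A_gv = 1610, A_nv = 1×(115 − 2.5×20)×14 = 910 mm²; tension to near edge: (30 − 0.5×20)×14 = 280 mm². R_n = min(0.6×400×910, 0.6×250×1610) + 1.0×400×280 = min(218.4, 241.5) + 112 = 330.4 kN. φR_n = 0.75 × 330.4 = 247.8 kN.
Governing: min(424.3, 352.8, 469.4, 247.8) = 247.8 kN → block shear.

247.8 kN (block shear governs)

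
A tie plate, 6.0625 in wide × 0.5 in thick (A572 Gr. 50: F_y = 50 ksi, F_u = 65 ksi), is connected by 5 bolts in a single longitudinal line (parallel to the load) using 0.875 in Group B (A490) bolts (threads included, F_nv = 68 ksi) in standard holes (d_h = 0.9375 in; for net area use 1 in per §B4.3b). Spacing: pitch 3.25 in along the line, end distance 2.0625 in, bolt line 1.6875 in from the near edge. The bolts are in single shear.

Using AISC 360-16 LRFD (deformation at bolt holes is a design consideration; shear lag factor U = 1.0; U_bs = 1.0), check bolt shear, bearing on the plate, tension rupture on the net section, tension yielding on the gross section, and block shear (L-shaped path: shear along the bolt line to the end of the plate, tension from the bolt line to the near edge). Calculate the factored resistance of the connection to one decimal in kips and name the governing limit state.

Bolt shear: A_b = π(0.875)²/4 = 0.60132 in². φR_n = 0.75 × 68 × 0.60132 × 5 × 1 = 153.3 kips.
Bearing (0.5 in plate, F_u = 65 ksi): end bolts L_c = 2.0625 − 0.9375/2 = 1.59375, R_n = min(1.2×1.59375×0.5×65, 2.4×0.875×0.5×65) = 62.156 kips/bolt; interior L_c = 3.25 − 0.9375 = 2.3125, R_n = 68.25 kips/bolt. φR_n = 0.75 × (1×62.156 + 4×68.25) = 251.4 kips.
Tension rupture (net): A_n = (6.0625 − 1×1)×0.5 = 2.5313 in² (U = 1.0, A_e = A_n). φR_n = 0.75 × 65 × 2.5313 = 123.4 kips.
Tension yield (gross): A_g = 6.0625×0.5 = 3.0313 in². φR_n = 0.90 × 50 × 3.0313 = 136.4 kips.
Block shear: shear path 1×[2.0625+4×3.25] = 1×15.0625 in, A_gv = 7.5313, A_nv = 1×(15.0625 − 4.5×1)×0.5 = 5.2813 in²; tension to near edge: (1.6875 − 0.5×1)×0.5 = 0.59375 in². R_n = min(0.6×65×5.2813, 0.6×50×7.5313) + 1.0×65×0.59375 = min(205.97, 225.94) + 38.594 = 244.56 kips. φR_n = 0.75 × 244.56 = 183.4 kips.
Governing: min(153.3, 251.4, 123.4, 136.4, 183.4) = 123.4 kips → net-section rupture.

123.4 kips (net-section rupture governs)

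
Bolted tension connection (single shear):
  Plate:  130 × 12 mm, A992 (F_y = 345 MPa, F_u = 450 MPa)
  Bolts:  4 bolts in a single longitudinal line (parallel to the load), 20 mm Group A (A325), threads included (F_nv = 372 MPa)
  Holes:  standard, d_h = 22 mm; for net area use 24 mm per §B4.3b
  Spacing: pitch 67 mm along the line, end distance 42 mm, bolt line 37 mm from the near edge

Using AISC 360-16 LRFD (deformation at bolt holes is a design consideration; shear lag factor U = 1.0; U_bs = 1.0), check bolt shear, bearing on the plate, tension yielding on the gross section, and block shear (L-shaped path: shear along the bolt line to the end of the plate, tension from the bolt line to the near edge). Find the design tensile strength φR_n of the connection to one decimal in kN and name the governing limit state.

350.6 kN (bolt shear governs)

Bolt shear: A_b = π(20)²/4 = 314.16 mm². φR_n = 0.75 × 372 × 314.16 × 4 × 1 = 350.6 kN.
Bearing (12 mm plate, F_u = 450 MPa): end bolts L_c = 42 − 22/2 = 31, R_n = min(1.2×31×12×450, 2.4×20×12×450) = 200.88 kN/bolt; interior L_c = 67 − 22 = 45, R_n = 259.2 kN/bolt. φR_n = 0.75 × (1×200.88 + 3×259.2) = 733.9 kN.
Tension yield (gross): A_g = 130×12 = 1560 mm². φR_n = 0.90 × 345 × 1560 = 484.4 kN.
Block shear: shear path 1×[42+3×67] = 1×243 mm, A_gv = 2916, A_nv = 1×(243 − 3.5×24)×12 = 1908 mm²; tension to near edge: (37 − 0.5×24)×12 = 300 mm². R_n = min(0.6×450×1908, 0.6×345×2916) + 1.0×450×300 = min(515.16, 603.61) + 135 = 650.16 kN. φR_n = 0.75 × 650.16 = 487.6 kN.
Governing: min(350.6, 733.9, 484.4, 487.6) = 350.6 kN → bolt shear.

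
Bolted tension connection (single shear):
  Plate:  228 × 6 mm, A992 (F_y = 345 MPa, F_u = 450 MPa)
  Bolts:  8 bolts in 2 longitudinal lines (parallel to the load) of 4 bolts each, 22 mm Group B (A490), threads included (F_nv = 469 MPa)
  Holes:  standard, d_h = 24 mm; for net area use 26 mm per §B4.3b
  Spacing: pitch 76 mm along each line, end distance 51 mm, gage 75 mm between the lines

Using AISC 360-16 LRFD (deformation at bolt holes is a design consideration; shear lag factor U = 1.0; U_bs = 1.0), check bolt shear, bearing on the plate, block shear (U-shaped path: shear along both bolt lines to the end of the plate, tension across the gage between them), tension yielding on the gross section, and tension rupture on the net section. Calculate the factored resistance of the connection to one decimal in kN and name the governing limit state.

Bolt shear: A_b = π(22)²/4 = 380.13 mm². φR_n = 0.75 × 469 × 380.13 × 8 × 1 = 1069.7 kN.
Bearing (6 mm plate, F_u = 450 MPa): end bolts L_c = 51 − 24/2 = 39, R_n = min(1.2×39×6×450, 2.4×22×6×450) = 126.36 kN/bolt; interior L_c = 76 − 24 = 52, R_n = 142.56 kN/bolt. φR_n = 0.75 × (2×126.36 + 6×142.56) = 831.1 kN.
Block shear: shear path 2×[51+3×76] = 2×279 mm, A_gv = 3348, A_nv = 2×(279 − 3.5×26)×6 = 2256 mm²; tension across gage: (75 − 1×26)×6 = 294 mm². R_n = min(0.6×450×2256, 0.6×345×3348) + 1.0×450×294 = min(609.12, 693.04) + 132.3 = 741.42 kN. φR_n = 0.75 × 741.42 = 556.1 kN.
Tension yield (gross): A_g = 228×6 = 1368 mm². φR_n = 0.90 × 345 × 1368 = 424.8 kN.
Tension rupture (net): A_n = (228 − 2×26)×6 = 1056 mm² (U = 1.0, A_e = A_n). φR_n = 0.75 × 450 × 1056 = 356.4 kN.
Governing: min(1069.7, 831.1, 556.1, 424.8, 356.4) = 356.4 kN → net-section rupture.

356.4 kN (net-section rupture governs)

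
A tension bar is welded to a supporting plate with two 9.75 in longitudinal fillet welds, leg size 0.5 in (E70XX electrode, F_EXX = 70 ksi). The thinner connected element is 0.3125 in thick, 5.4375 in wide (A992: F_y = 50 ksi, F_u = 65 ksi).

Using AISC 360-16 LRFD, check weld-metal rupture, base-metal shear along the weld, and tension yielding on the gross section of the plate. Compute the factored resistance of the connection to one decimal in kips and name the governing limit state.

Weld metal: throat = 0.707×0.5 = 0.3535 in, L = 2×9.75 = 19.5 in. φR_n = 0.75 × 0.6 × 70 × 0.3535 × 19.5 = 217.1 kips.
Base metal shear (0.3125 in plate): yield φR_n = 1.0×0.6×50×0.3125×19.5 = 182.8 kips; rupture φR_n = 0.75×0.6×65×0.3125×19.5 = 178.2 kips; take 178.2 kips (rupture).
Tension yield (gross): A_g = 5.4375×0.3125 = 1.6992 in². φR_n = 0.90 × 50 × 1.6992 = 76.5 kips.
Governing: min(217.1, 178.2, 76.5) = 76.5 kips → gross-section yield.

76.5 kips (gross-section yield governs)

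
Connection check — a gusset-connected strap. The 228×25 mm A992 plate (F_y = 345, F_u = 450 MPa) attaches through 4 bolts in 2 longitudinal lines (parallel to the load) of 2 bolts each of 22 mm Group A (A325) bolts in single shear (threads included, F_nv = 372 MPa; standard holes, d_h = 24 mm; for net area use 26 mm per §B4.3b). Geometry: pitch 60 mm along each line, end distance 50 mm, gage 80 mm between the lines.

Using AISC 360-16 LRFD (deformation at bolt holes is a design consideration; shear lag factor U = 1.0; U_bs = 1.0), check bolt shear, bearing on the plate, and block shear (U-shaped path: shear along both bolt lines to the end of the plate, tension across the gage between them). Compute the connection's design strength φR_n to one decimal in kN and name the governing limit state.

Bolt shear: A_b = π(22)²/4 = 380.13 mm². φR_n = 0.75 × 372 × 380.13 × 4 × 1 = 424.2 kN.
Bearing (25 mm plate, F_u = 450 MPa): end bolts L_c = 50 − 24/2 = 38, R_n = min(1.2×38×25×450, 2.4×22×25×450) = 513 kN/bolt; interior L_c = 60 − 24 = 36, R_n = 486 kN/bolt. φR_n = 0.75 × (2×513 + 2×486) = 1498.5 kN.
Block shear: shear path 2×[50+1×60] = 2×110 mm, A_gv = 5500, A_nv = 2×(110 − 1.5×26)×25 = 3550 mm²; tension across gage: (80 − 1×26)×25 = 1350 mm². R_n = min(0.6×450×3550, 0.6×345×5500) + 1.0×450×1350 = min(958.5, 1138.5) + 607.5 = 1566 kN. φR_n = 0.75 × 1566 = 1174.5 kN.
Governing: min(424.2, 1498.5, 1174.5) = 424.2 kN → bolt shear.

424.2 kN (bolt shear governs)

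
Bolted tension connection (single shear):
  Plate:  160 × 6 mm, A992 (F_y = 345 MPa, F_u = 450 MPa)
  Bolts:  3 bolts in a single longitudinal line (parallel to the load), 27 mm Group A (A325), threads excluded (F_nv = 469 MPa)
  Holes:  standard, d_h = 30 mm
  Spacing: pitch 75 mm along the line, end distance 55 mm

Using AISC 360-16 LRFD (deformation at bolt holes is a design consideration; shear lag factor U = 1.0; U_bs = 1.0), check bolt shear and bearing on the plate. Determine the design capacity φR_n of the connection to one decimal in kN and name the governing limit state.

Bolt shear: A_b = π(27)²/4 = 572.56 mm². φR_n = 0.75 × 469 × 572.56 × 3 × 1 = 604.2 kN.
Bearing (6 mm plate, F_u = 450 MPa): end bolts L_c = 55 − 30/2 = 40, R_n = min(1.2×40×6×450, 2.4×27×6×450) = 129.6 kN/bolt; interior L_c = 75 − 30 = 45, R_n = 145.8 kN/bolt. φR_n = 0.75 × (1×129.6 + 2×145.8) = 315.9 kN.
Governing: min(604.2, 315.9) = 315.9 kN → bearing.

315.9 kN (bearing governs)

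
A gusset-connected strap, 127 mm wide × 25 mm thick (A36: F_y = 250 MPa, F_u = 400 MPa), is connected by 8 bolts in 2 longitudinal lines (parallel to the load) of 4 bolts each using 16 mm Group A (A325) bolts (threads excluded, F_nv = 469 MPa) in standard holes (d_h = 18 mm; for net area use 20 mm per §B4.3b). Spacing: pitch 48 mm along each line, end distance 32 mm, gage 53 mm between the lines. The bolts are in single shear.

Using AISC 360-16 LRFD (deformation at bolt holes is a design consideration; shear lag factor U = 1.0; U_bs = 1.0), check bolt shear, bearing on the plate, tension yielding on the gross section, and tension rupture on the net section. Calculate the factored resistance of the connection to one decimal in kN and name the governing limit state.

Bolt shear: A_b = π(16)²/4 = 201.06 mm². φR_n = 0.75 × 469 × 201.06 × 8 × 1 = 565.8 kN.
Bearing (25 mm plate, F_u = 400 MPa): end bolts L_c = 32 − 18/2 = 23, R_n = min(1.2×23×25×400, 2.4×16×25×400) = 276 kN/bolt; interior L_c = 48 − 18 = 30, R_n = 360 kN/bolt. φR_n = 0.75 × (2×276 + 6×360) = 2034.0 kN.
Tension yield (gross): A_g = 127×25 = 3175 mm². φR_n = 0.90 × 250 × 3175 = 714.4 kN.
Tension rupture (net): A_n = (127 − 2×20)×25 = 2175 mm² (U = 1.0, A_e = A_n). φR_n = 0.75 × 400 × 2175 = 652.5 kN.
Governing: min(565.8, 2034.0, 714.4, 652.5) = 565.8 kN → bolt shear.

565.8 kN (bolt shear governs)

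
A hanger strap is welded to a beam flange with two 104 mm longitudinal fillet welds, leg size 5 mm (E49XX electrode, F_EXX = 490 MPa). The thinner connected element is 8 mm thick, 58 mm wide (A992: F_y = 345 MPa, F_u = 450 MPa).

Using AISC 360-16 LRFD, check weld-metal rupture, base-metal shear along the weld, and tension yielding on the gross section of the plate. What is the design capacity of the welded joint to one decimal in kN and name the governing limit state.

144.1 kN (gross-section yield governs)

Weld metal: throat = 0.707×5 = 3.535 mm, L = 2×104 = 208 mm. φR_n = 0.75 × 0.6 × 490 × 3.535 × 208 = 162.1 kN.
Base metal shear (8 mm plate): yield φR_n = 1.0×0.6×345×8×208 = 344.4 kN; rupture φR_n = 0.75×0.6×450×8×208 = 337.0 kN; take 337.0 kN (rupture).
Tension yield (gross): A_g = 58×8 = 464 mm². φR_n = 0.90 × 345 × 464 = 144.1 kN.
Governing: min(162.1, 337.0, 144.1) = 144.1 kN → gross-section yield.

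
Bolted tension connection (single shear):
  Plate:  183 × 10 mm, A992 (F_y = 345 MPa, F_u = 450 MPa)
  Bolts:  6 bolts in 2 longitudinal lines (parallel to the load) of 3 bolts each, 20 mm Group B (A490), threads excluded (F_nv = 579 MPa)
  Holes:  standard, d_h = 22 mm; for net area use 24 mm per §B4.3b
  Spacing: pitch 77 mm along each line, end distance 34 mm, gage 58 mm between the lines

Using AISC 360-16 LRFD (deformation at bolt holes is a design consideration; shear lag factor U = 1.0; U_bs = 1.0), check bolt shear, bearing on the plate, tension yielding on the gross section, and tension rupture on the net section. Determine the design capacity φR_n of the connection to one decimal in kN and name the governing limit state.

Bolt shear: A_b = π(20)²/4 = 314.16 mm². φR_n = 0.75 × 579 × 314.16 × 6 × 1 = 818.5 kN.
Bearing (10 mm plate, F_u = 450 MPa): end bolts L_c = 34 − 22/2 = 23, R_n = min(1.2×23×10×450, 2.4×20×10×450) = 124.2 kN/bolt; interior L_c = 77 − 22 = 55, R_n = 216 kN/bolt. φR_n = 0.75 × (2×124.2 + 4×216) = 834.3 kN.
Tension yield (gross): A_g = 183×10 = 1830 mm². φR_n = 0.90 × 345 × 1830 = 568.2 kN.
Tension rupture (net): A_n = (183 − 2×24)×10 = 1350 mm² (U = 1.0, A_e = A_n). φR_n = 0.75 × 450 × 1350 = 455.6 kN.
Governing: min(818.5, 834.3, 568.2, 455.6) = 455.6 kN → net-section rupture.

455.6 kN (net-section rupture governs)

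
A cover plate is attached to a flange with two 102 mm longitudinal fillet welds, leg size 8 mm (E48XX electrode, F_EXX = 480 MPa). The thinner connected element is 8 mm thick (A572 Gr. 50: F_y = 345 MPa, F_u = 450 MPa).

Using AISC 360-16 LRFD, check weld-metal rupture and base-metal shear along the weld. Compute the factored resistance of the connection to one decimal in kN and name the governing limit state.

Weld metal: throat = 0.707×8 = 5.656 mm, L = 2×102 = 204 mm. φR_n = 0.75 × 0.6 × 480 × 5.656 × 204 = 249.2 kN.
Base metal shear (8 mm plate): yield φR_n = 1.0×0.6×345×8×204 = 337.8 kN; rupture φR_n = 0.75×0.6×450×8×204 = 330.5 kN; take 330.5 kN (rupture).
Governing: min(249.2, 330.5) = 249.2 kN → weld metal.

249.2 kN (weld metal governs)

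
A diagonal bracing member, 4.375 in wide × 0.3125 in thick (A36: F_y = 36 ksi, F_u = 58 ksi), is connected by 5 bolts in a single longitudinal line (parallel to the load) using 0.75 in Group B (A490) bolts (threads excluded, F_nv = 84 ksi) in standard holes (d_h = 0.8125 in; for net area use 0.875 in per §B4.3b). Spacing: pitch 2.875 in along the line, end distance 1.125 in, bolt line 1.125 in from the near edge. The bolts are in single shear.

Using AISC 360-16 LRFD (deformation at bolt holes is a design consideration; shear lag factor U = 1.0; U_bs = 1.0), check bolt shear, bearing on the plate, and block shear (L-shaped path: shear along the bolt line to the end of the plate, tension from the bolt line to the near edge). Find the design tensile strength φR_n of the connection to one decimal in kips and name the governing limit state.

Bolt shear: A_b = π(0.75)²/4 = 0.44179 in². φR_n = 0.75 × 84 × 0.44179 × 5 × 1 = 139.2 kips.
Bearing (0.3125 in plate, F_u = 58 ksi): end bolts L_c = 1.125 − 0.8125/2 = 0.71875, R_n = min(1.2×0.71875×0.3125×58, 2.4×0.75×0.3125×58) = 15.633 kips/bolt; interior L_c = 2.875 − 0.8125 = 2.0625, R_n = 32.625 kips/bolt. φR_n = 0.75 × (1×15.633 + 4×32.625) = 109.6 kips.
Block shear: shear path 1×[1.125+4×2.875] = 1×12.625 in, A_gv = 3.9453, A_nv = 1×(12.625 − 4.5×0.875)×0.3125 = 2.7148 in²; tension to near edge: (1.125 − 0.5×0.875)×0.3125 = 0.21484 in². R_n = min(0.6×58×2.7148, 0.6×36×3.9453) + 1.0×58×0.21484 = min(94.475, 85.218) + 12.461 = 97.679 kips. φR_n = 0.75 × 97.679 = 73.3 kips.
Governing: min(139.2, 109.6, 73.3) = 73.3 kips → block shear.

73.3 kips (block shear governs)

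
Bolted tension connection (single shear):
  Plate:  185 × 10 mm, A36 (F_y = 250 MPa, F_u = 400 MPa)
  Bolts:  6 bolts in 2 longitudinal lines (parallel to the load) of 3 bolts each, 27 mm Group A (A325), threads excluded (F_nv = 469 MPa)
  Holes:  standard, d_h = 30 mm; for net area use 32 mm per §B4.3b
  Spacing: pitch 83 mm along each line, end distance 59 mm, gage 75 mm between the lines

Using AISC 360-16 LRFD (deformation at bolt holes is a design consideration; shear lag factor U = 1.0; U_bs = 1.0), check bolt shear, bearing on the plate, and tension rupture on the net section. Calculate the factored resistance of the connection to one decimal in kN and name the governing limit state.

363.0 kN (net-section rupture governs)

Bolt shear: A_b = π(27)²/4 = 572.56 mm². φR_n = 0.75 × 469 × 572.56 × 6 × 1 = 1208.4 kN.
Bearing (10 mm plate, F_u = 400 MPa): end bolts L_c = 59 − 30/2 = 44, R_n = min(1.2×44×10×400, 2.4×27×10×400) = 211.2 kN/bolt; interior L_c = 83 − 30 = 53, R_n = 254.4 kN/bolt. φR_n = 0.75 × (2×211.2 + 4×254.4) = 1080.0 kN.
Tension rupture (net): A_n = (185 − 2×32)×10 = 1210 mm² (U = 1.0, A_e = A_n). φR_n = 0.75 × 400 × 1210 = 363.0 kN.
Governing: min(1208.4, 1080.0, 363.0) = 363.0 kN → net-section rupture.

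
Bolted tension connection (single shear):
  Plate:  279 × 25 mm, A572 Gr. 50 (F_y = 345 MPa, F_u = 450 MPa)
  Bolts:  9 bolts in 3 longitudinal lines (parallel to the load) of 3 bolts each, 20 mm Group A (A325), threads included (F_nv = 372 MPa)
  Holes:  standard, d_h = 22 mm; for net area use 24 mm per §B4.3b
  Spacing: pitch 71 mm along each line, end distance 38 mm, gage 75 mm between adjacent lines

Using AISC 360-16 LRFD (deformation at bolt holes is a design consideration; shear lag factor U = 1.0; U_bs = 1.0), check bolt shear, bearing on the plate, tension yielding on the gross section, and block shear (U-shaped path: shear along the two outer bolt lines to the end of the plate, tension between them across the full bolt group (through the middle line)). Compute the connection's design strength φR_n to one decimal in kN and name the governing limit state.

Bolt shear: A_b = π(20)²/4 = 314.16 mm². φR_n = 0.75 × 372 × 314.16 × 9 × 1 = 788.9 kN.
Bearing (25 mm plate, F_u = 450 MPa): end bolts L_c = 38 − 22/2 = 27, R_n = min(1.2×27×25×450, 2.4×20×25×450) = 364.5 kN/bolt; interior L_c = 71 − 22 = 49, R_n = 540 kN/bolt. φR_n = 0.75 × (3×364.5 + 6×540) = 3250.1 kN.
Tension yield (gross): A_g = 279×25 = 6975 mm². φR_n = 0.90 × 345 × 6975 = 2165.7 kN.
Block shear: shear path 2×[38+2×71] = 2×180 mm, A_gv = 9000, A_nv = 2×(180 − 2.5×24)×25 = 6000 mm²; tension across gage: (150 − 2×24)×25 = 2550 mm². R_n = min(0.6×450×6000, 0.6×345×9000) + 1.0×450×2550 = min(1620, 1863) + 1147.5 = 2767.5 kN. φR_n = 0.75 × 2767.5 = 2075.6 kN.
Governing: min(788.9, 3250.1, 2165.7, 2075.6) = 788.9 kN → bolt shear.

788.9 kN (bolt shear governs)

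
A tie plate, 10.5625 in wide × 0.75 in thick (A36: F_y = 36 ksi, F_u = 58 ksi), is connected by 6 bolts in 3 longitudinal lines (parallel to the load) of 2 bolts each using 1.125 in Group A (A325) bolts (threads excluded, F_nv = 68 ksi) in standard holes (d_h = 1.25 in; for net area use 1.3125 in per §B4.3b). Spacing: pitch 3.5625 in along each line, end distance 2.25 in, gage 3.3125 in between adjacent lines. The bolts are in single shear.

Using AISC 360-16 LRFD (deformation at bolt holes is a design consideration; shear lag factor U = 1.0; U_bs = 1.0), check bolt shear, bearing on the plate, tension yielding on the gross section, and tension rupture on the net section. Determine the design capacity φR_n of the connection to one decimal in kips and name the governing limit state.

Bolt shear: A_b = π(1.125)²/4 = 0.99402 in². φR_n = 0.75 × 68 × 0.99402 × 6 × 1 = 304.2 kips.
Bearing (0.75 in plate, F_u = 58 ksi): end bolts L_c = 2.25 − 1.25/2 = 1.625, R_n = min(1.2×1.625×0.75×58, 2.4×1.125×0.75×58) = 84.825 kips/bolt; interior L_c = 3.5625 − 1.25 = 2.3125, R_n = 117.45 kips/bolt. φR_n = 0.75 × (3×84.825 + 3×117.45) = 455.1 kips.
Tension yield (gross): A_g = 10.5625×0.75 = 7.9219 in². φR_n = 0.90 × 36 × 7.9219 = 256.7 kips.
Tension rupture (net): A_n = (10.5625 − 3×1.3125)×0.75 = 4.9688 in² (U = 1.0, A_e = A_n). φR_n = 0.75 × 58 × 4.9688 = 216.1 kips.
Governing: min(304.2, 455.1, 256.7, 216.1) = 216.1 kips → net-section rupture.

216.1 kips (net-section rupture governs)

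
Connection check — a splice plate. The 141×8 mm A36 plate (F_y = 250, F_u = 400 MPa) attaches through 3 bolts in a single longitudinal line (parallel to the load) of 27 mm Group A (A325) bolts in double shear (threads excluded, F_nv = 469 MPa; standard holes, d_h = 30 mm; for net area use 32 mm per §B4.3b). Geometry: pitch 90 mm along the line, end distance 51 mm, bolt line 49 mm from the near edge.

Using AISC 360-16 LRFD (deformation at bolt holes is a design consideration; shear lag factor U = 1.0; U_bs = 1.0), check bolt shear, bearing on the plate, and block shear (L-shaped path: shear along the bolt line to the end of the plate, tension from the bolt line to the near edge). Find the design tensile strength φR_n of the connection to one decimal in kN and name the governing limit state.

Bolt shear: A_b = π(27)²/4 = 572.56 mm². φR_n = 0.75 × 469 × 572.56 × 3 × 2 = 1208.4 kN.
Bearing (8 mm plate, F_u = 400 MPa): end bolts L_c = 51 − 30/2 = 36, R_n = min(1.2×36×8×400, 2.4×27×8×400) = 138.24 kN/bolt; interior L_c = 90 − 30 = 60, R_n = 207.36 kN/bolt. φR_n = 0.75 × (1×138.24 + 2×207.36) = 414.7 kN.
Block shear: shear path 1×[51+2×90] = 1×231 mm, A_gv = 1848, A_nv = 1×(231 − 2.5×32)×8 = 1208 mm²; tension to near edge: (49 − 0.5×32)×8 = 264 mm². R_n = min(0.6×400×1208, 0.6×250×1848) + 1.0×400×264 = min(289.92, 277.2) + 105.6 = 382.8 kN. φR_n = 0.75 × 382.8 = 287.1 kN.
Governing: min(1208.4, 414.7, 287.1) = 287.1 kN → block shear.

287.1 kN (block shear governs)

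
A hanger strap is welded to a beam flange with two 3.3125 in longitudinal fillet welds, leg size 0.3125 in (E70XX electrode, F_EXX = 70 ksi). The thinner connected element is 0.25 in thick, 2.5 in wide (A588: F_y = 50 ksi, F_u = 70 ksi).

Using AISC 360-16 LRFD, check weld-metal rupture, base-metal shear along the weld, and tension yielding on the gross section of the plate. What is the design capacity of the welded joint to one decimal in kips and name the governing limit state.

Weld metal: throat = 0.707×0.3125 = 0.22094 in, L = 2×3.3125 = 6.625 in. φR_n = 0.75 × 0.6 × 70 × 0.22094 × 6.625 = 46.1 kips.
Base metal shear (0.25 in plate): yield φR_n = 1.0×0.6×50×0.25×6.625 = 49.7 kips; rupture φR_n = 0.75×0.6×70×0.25×6.625 = 52.2 kips; take 49.7 kips (yield).
Tension yield (gross): A_g = 2.5×0.25 = 0.625 in². φR_n = 0.90 × 50 × 0.625 = 28.1 kips.
Governing: min(46.1, 49.7, 28.1) = 28.1 kips → gross-section yield.

28.1 kips (gross-section yield governs)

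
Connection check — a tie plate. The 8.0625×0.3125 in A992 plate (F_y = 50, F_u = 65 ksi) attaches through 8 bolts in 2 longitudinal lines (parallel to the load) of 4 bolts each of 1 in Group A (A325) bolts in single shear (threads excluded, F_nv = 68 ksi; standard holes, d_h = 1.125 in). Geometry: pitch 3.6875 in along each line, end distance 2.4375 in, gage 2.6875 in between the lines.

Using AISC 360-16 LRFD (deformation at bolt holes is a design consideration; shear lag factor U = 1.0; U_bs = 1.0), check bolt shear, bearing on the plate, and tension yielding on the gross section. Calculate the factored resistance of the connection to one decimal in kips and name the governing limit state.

113.4 kips (gross-section yield governs)

Bolt shear: A_b = π(1)²/4 = 0.7854 in². φR_n = 0.75 × 68 × 0.7854 × 8 × 1 = 320.4 kips.
Bearing (0.3125 in plate, F_u = 65 ksi): end bolts L_c = 2.4375 − 1.125/2 = 1.875, R_n = min(1.2×1.875×0.3125×65, 2.4×1×0.3125×65) = 45.703 kips/bolt; interior L_c = 3.6875 − 1.125 = 2.5625, R_n = 48.75 kips/bolt. φR_n = 0.75 × (2×45.703 + 6×48.75) = 287.9 kips.
Tension yield (gross): A_g = 8.0625×0.3125 = 2.5195 in². φR_n = 0.90 × 50 × 2.5195 = 113.4 kips.
Governing: min(320.4, 287.9, 113.4) = 113.4 kips → gross-section yield.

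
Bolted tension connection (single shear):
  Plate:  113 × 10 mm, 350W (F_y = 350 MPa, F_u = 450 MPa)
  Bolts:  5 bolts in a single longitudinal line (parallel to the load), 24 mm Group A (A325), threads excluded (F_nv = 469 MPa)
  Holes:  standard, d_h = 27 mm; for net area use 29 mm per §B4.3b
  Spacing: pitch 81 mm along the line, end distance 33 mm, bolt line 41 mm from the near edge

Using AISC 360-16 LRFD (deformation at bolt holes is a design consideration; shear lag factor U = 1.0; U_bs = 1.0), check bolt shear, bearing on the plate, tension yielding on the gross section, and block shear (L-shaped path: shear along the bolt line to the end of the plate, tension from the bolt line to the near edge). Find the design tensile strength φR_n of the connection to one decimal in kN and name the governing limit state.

356.0 kN (gross-section yield governs)

Bolt shear: A_b = π(24)²/4 = 452.39 mm². φR_n = 0.75 × 469 × 452.39 × 5 × 1 = 795.6 kN.
Bearing (10 mm plate, F_u = 450 MPa): end bolts L_c = 33 − 27/2 = 19.5, R_n = min(1.2×19.5×10×450, 2.4×24×10×450) = 105.3 kN/bolt; interior L_c = 81 − 27 = 54, R_n = 259.2 kN/bolt. φR_n = 0.75 × (1×105.3 + 4×259.2) = 856.6 kN.
Tension yield (gross): A_g = 113×10 = 1130 mm². φR_n = 0.90 × 350 × 1130 = 356.0 kN.
Block shear: shear path 1×[33+4×81] = 1×357 mm, A_gv = 3570, A_nv = 1×(357 − 4.5×29)×10 = 2265 mm²; tension to near edge: (41 − 0.5×29)×10 = 265 mm². R_n = min(0.6×450×2265, 0.6×350×3570) + 1.0×450×265 = min(611.55, 749.7) + 119.25 = 730.8 kN. φR_n = 0.75 × 730.8 = 548.1 kN.
Governing: min(795.6, 856.6, 356.0, 548.1) = 356.0 kN → gross-section yield.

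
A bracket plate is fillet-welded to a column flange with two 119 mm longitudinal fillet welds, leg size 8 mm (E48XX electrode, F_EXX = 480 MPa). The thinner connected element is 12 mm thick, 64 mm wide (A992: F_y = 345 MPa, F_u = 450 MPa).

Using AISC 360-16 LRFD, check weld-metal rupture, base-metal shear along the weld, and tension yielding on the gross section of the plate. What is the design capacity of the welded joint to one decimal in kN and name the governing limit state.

238.5 kN (gross-section yield governs)

Weld metal: throat = 0.707×8 = 5.656 mm, L = 2×119 = 238 mm. φR_n = 0.75 × 0.6 × 480 × 5.656 × 238 = 290.8 kN.
Base metal shear (12 mm plate): yield φR_n = 1.0×0.6×345×12×238 = 591.2 kN; rupture φR_n = 0.75×0.6×450×12×238 = 578.3 kN; take 578.3 kN (rupture).
Tension yield (gross): A_g = 64×12 = 768 mm². φR_n = 0.90 × 345 × 768 = 238.5 kN.
Governing: min(290.8, 578.3, 238.5) = 238.5 kN → gross-section yield.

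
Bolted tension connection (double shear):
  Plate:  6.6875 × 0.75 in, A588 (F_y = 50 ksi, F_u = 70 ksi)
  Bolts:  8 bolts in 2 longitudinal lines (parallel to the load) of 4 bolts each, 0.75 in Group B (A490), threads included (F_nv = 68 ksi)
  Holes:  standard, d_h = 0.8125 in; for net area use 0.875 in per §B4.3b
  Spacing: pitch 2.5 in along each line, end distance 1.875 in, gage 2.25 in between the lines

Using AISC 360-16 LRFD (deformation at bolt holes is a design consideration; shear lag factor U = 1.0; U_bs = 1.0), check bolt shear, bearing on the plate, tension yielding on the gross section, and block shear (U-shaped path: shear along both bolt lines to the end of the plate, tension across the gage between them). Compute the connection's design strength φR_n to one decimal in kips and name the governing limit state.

Bolt shear: A_b = π(0.75)²/4 = 0.44179 in². φR_n = 0.75 × 68 × 0.44179 × 8 × 2 = 360.5 kips.
Bearing (0.75 in plate, F_u = 70 ksi): end bolts L_c = 1.875 − 0.8125/2 = 1.46875, R_n = min(1.2×1.46875×0.75×70, 2.4×0.75×0.75×70) = 92.531 kips/bolt; interior L_c = 2.5 − 0.8125 = 1.6875, R_n = 94.5 kips/bolt. φR_n = 0.75 × (2×92.531 + 6×94.5) = 564.0 kips.
Tension yield (gross): A_g = 6.6875×0.75 = 5.0156 in². φR_n = 0.90 × 50 × 5.0156 = 225.7 kips.
Block shear: shear path 2×[1.875+3×2.5] = 2×9.375 in, A_gv = 14.063, A_nv = 2×(9.375 − 3.5×0.875)×0.75 = 9.4688 in²; tension across gage: (2.25 − 1×0.875)×0.75 = 1.0313 in². R_n = min(0.6×70×9.4688, 0.6×50×14.063) + 1.0×70×1.0313 = min(397.69, 421.89) + 72.191 = 469.88 kips. φR_n = 0.75 × 469.88 = 352.4 kips.
Governing: min(360.5, 564.0, 225.7, 352.4) = 225.7 kips → gross-section yield.

225.7 kips (gross-section yield governs)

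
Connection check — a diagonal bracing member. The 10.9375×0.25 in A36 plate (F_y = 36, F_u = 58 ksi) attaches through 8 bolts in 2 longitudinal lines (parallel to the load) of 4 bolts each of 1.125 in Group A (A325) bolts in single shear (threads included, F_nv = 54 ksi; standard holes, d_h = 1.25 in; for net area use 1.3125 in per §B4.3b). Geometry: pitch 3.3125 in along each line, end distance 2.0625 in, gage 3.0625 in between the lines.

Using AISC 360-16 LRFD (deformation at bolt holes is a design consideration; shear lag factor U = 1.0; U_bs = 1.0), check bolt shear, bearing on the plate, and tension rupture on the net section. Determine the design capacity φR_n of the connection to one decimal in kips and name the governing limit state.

Bolt shear: A_b = π(1.125)²/4 = 0.99402 in². φR_n = 0.75 × 54 × 0.99402 × 8 × 1 = 322.1 kips.
Bearing (0.25 in plate, F_u = 58 ksi): end bolts L_c = 2.0625 − 1.25/2 = 1.4375, R_n = min(1.2×1.4375×0.25×58, 2.4×1.125×0.25×58) = 25.013 kips/bolt; interior L_c = 3.3125 − 1.25 = 2.0625, R_n = 35.888 kips/bolt. φR_n = 0.75 × (2×25.013 + 6×35.888) = 199.0 kips.
Tension rupture (net): A_n = (10.9375 − 2×1.3125)×0.25 = 2.0781 in² (U = 1.0, A_e = A_n). φR_n = 0.75 × 58 × 2.0781 = 90.4 kips.
Governing: min(322.1, 199.0, 90.4) = 90.4 kips → net-section rupture.

90.4 kips (net-section rupture governs)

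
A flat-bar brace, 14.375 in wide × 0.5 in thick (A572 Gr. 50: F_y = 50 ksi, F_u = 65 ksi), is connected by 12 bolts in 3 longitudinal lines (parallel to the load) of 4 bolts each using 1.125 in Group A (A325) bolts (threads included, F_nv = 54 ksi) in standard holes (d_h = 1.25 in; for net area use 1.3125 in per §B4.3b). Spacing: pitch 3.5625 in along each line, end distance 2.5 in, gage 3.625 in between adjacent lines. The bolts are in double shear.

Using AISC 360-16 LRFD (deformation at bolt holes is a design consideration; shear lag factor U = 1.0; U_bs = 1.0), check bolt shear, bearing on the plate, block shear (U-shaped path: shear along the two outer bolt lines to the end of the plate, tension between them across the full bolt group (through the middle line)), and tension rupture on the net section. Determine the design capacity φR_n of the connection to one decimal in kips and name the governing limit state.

254.4 kips (net-section rupture governs)

Bolt shear: A_b = π(1.125)²/4 = 0.99402 in². φR_n = 0.75 × 54 × 0.99402 × 12 × 2 = 966.2 kips.
Bearing (0.5 in plate, F_u = 65 ksi): end bolts L_c = 2.5 − 1.25/2 = 1.875, R_n = min(1.2×1.875×0.5×65, 2.4×1.125×0.5×65) = 73.125 kips/bolt; interior L_c = 3.5625 − 1.25 = 2.3125, R_n = 87.75 kips/bolt. φR_n = 0.75 × (3×73.125 + 9×87.75) = 756.8 kips.
Block shear: shear path 2×[2.5+3×3.5625] = 2×13.1875 in, A_gv = 13.188, A_nv = 2×(13.1875 − 3.5×1.3125)×0.5 = 8.5938 in²; tension across gage: (7.25 − 2×1.3125)×0.5 = 2.3125 in². R_n = min(0.6×65×8.5938, 0.6×50×13.188) + 1.0×65×2.3125 = min(335.16, 395.64) + 150.31 = 485.47 kips. φR_n = 0.75 × 485.47 = 364.1 kips.
Tension rupture (net): A_n = (14.375 − 3×1.3125)×0.5 = 5.2188 in² (U = 1.0, A_e = A_n). φR_n = 0.75 × 65 × 5.2188 = 254.4 kips.
Governing: min(966.2, 756.8, 364.1, 254.4) = 254.4 kips → net-section rupture.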